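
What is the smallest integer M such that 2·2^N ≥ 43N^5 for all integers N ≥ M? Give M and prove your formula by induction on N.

At N = 28: 536870912 < 740045824, so the inequality fails and M ≥ 29. We prove 2·2^N ≥ 43N^5 for all N ≥ 29.
Base step (N = 29): 2·2^N = 1073741824 and 43N^5 = 881979407, so 1073741824 ≥ 881979407.
Inductive step: assume the claim holds for N = k, so 2·2^k ≥ 43k^5.
Then 2·2^(k + 1) = 2·(2·2^k) ≥ 2·(43k^5).
Also, for k ≥ 29 we have 2·(43k^5) ≥ 43(k+1)^5, since 2 ≥ (1 + 1/k)^5 for all k ≥ 29.
Combining, 2·2^(k + 1) ≥ 43(k+1)^5.
Hence, by induction on N, the claim holds for every N ≥ 29.
Hence the smallest such M is 29.

M = 29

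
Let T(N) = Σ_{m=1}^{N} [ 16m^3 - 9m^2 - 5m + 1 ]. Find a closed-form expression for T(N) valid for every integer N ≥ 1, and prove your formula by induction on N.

T(N) = N(4N^3 + 5N^2 - 3N - 3)

We claim T(N) = N(4N^3 + 5N^2 - 3N - 3) for all N ≥ 1.
Base case (N = 1): T(1) = 3, and the closed form gives 3. They agree.
Suppose the result is true for N = m, so T(m) = m(4m^3 + 5m^2 - 3m - 3).
Then T(m+1) = T(m) + (16m^3 + 39m^2 + 25m + 3) = (m(4m^3 + 5m^2 - 3m - 3)) + (16m^3 + 39m^2 + 25m + 3).
Simplifying, T(m+1) = (m + 1)(4m^3 + 17m^2 + 19m + 3) = (m+1)(4(m+1)^3 + 5(m+1)^2 - 3(m+1) - 3),
which is the closed form with N = m+1.
This completes the induction.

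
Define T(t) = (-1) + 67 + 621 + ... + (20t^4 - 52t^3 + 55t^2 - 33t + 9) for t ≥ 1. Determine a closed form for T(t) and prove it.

We claim T(t) = t(4t^4 - 3t^3 - t^2 - 2t + 1) for all t ≥ 1.
Base case (t = 1): T(1) = -1, and the closed form gives -1. They agree.
Inductive step: assume the claim holds for t = j, so T(j) = j(4j^4 - 3j^3 - j^2 - 2j + 1).
Then T(j+1) = T(j) + (20j^4 + 28j^3 + 19j^2 + j - 1) = (j(4j^4 - 3j^3 - j^2 - 2j + 1)) + (20j^4 + 28j^3 + 19j^2 + j - 1).
Simplifying, T(j+1) = (j + 1)(4j^4 + 13j^3 + 14j^2 + 3j - 1) = (j+1)(4(j+1)^4 - 3(j+1)^3 - (j+1)^2 - 2(j+1) + 1),
which is the closed form with t = j+1.
By induction, the statement is established for all t ≥ 1.

T(t) = t(4t^4 - 3t^3 - t^2 - 2t + 1)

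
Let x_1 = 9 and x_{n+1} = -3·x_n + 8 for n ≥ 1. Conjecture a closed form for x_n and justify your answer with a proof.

x_n = 7(-3)^(n - 1) + 2

Computing the first terms: x_1 = 9, x_2 = -19, x_3 = 65. This suggests x_n = 7(-3)^(n - 1) + 2.
Base step (n = 1): the formula gives 9 = 9 = x_1.
Inductive step: assume the claim holds for n = m, so x_m = 7(-3)^(m - 1) + 2.
Then x_{m+1} = -3·x_m + 8 = -3·(7(-3)^(m - 1) + 2) + 8 = 7(-3)^m + 2 = 7(-3)^((m+1) - 1) + 2,
which is the claimed formula at n = m+1.
Hence, by induction on n, the claim holds for every n ≥ 1.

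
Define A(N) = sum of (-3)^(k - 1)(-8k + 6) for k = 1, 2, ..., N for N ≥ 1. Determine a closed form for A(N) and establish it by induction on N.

A(N) = (-3)^N(2N - 1) + 1

We claim A(N) = (-3)^N(2N - 1) + 1 for all N ≥ 1.
Base step (N = 1): A(1) = -2, and the closed form gives -2. They agree.
Inductive step: assume the claim holds for N = k, so A(k) = (-3)^k(2k - 1) + 1.
Then A(k+1) = A(k) + ((-3)^k(-8k - 2)) = ((-3)^k(2k - 1) + 1) + ((-3)^k(-8k - 2)).
Simplifying, A(k+1) = -6(-3)^k·k - 3(-3)^k + 1 = (-3)^(k+1)(2(k+1) - 1) + 1,
which is the closed form with N = k+1.
Hence, by induction on N, the claim holds for every N ≥ 1.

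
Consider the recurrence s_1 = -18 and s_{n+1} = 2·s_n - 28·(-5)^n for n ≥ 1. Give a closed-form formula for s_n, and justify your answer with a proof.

s_n = 4(-5)^n + 2^n

Computing the first terms: s_1 = -18, s_2 = 104, s_3 = -492. This suggests s_n = 4(-5)^n + 2^n.
Base case (n = 1): the formula gives -18 = -18 = s_1.
For the inductive step, assume it holds for an arbitrary k ≥ 1, so s_k = 4(-5)^k + 2^k.
Then s_{k+1} = 2·s_k - 28·(-5)^k = 2·(4(-5)^k + 2^k) - 28·(-5)^k = 4(-5)^(k + 1) + 2^(k + 1),
which is the claimed formula at n = k+1.
By the principle of mathematical induction, the result holds for all n ≥ 1.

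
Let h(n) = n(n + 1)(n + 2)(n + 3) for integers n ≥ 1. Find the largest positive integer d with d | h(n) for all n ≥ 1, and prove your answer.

Computing the first values: h(1) = 24 and h(2) = 120; gcd(24, 120) = 24, so d ≤ 24.
We prove 24 | n(n + 1)(n + 2)(n + 3) for all n ≥ 1 by induction on n.
Base case (n = 1): h(1) = 24 = 24·(1), so 24 | h(1).
Inductive step: suppose the statement holds for some k ≥ 1, i.e. 24 | h(k). Then
h(k+1) − h(k) = (k+1)·(k+2)·(k+3)·(k+4) − k·(k+1)·(k+2)·(k+3) = (k+1)·(k+2)·(k+3)·[(k+4) − k] = 4·(k+1)·(k+2)·(k+3). The product of 3 consecutive integers is divisible by (3)! = 6, so h(k+1) − h(k) is divisible by 4·6 = 24. By the inductive hypothesis 24 | h(k), hence 24 | h(k+1).
By the principle of mathematical induction, the result holds for all n ≥ 1.
Therefore the largest such d is 24.

d = 24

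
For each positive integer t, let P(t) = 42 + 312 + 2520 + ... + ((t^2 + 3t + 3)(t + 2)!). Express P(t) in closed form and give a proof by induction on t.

We claim P(t) = (t + 1)(t + 3)! - 6 for all t ≥ 1.
Base step (t = 1): P(1) = 42, and the closed form gives 42. They agree.
Inductive step: suppose the statement holds for some m ≥ 1, so P(m) = (m + 1)(m + 3)! - 6.
Then P(m+1) = P(m) + ((m^2 + 5m + 7)(m + 3)!) = ((m + 1)(m + 3)! - 6) + ((m^2 + 5m + 7)(m + 3)!).
Simplifying, P(m+1) = ((m+1) + 1)((m+1) + 3)! - 6,
which is the closed form with t = m+1.
By induction, the statement is established for all t ≥ 1.

P(t) = (t + 1)(t + 3)! - 6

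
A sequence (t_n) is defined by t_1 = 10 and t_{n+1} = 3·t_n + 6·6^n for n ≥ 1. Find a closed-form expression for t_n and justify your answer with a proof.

t_n = -2·3^(n - 1) + 2·6^n

Computing the first terms: t_1 = 10, t_2 = 66, t_3 = 414. This suggests t_n = -2·3^(n - 1) + 2·6^n.
When n = 1: the formula gives 10 = 10 = t_1.
Inductive step: suppose the statement holds for some j ≥ 1, so t_j = -2·3^(j - 1) + 2·6^j.
Then t_{j+1} = 3·t_j + 6·6^j = 3·(-2·3^(j - 1) + 2·6^j) + 6·6^j = -2·3^j + 2·6^(j + 1) = -2·3^((j+1) - 1) + 2·6^(j+1),
which is the claimed formula at n = j+1.
By the principle of mathematical induction, the result holds for all n ≥ 1.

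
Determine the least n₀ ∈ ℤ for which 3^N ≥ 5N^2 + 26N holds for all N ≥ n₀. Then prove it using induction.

n₀ = 6

At N = 5: 243 < 255, so the inequality fails and n₀ ≥ 6. We prove 3^N ≥ 5N^2 + 26N for all N ≥ 6.
Base step (N = 6): 3^N = 729 and 5N^2 + 26N = 336, so 729 ≥ 336.
Inductive step: suppose the statement holds for some i ≥ 6, so 3^i ≥ 5i^2 + 26i.
Then 3^(i + 1) = 3·(3^i) ≥ 3·(5i^2 + 26i).
Also, for i ≥ 6 we have 3·(5i^2 + 26i) ≥ 5(i+1)^2 + 26(i+1), since 3·(5i^2 + 26i) − (5(i+1)^2 + 26(i+1)) = 10i^2 + 42i - 31, which is nonnegative for all i ≥ 6.
Combining, 3^(i + 1) ≥ 5(i+1)^2 + 26(i+1).
By the principle of mathematical induction, the result holds for all N ≥ 6.
Hence the smallest such n₀ is 6.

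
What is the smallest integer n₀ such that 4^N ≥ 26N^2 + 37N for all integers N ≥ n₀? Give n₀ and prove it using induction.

n₀ = 5

At N = 4: 256 < 564, so the inequality fails and n₀ ≥ 5. We prove 4^N ≥ 26N^2 + 37N for all N ≥ 5.
When N = 5: 4^N = 1024 and 26N^2 + 37N = 835, so 1024 ≥ 835.
Inductive step: assume the claim holds for N = p, so 4^p ≥ 26p^2 + 37p.
Then 4^(p + 1) = 4·(4^p) ≥ 4·(26p^2 + 37p).
Also, for p ≥ 5 we have 4·(26p^2 + 37p) ≥ 26(p+1)^2 + 37(p+1), since 4·(26p^2 + 37p) − (26(p+1)^2 + 37(p+1)) = 78p^2 + 59p - 63, which is nonnegative for all p ≥ 5.
Combining, 4^(p + 1) ≥ 26(p+1)^2 + 37(p+1).
By induction, the statement is established for all N ≥ 5.
Hence the smallest such n₀ is 5.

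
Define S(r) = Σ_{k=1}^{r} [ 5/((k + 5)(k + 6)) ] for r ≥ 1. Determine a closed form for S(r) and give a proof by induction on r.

We claim S(r) = 5r/(6(r + 6)) for all r ≥ 1.
Base step (r = 1): S(1) = 5/42, and the closed form gives 5/42. They agree.
Inductive step: suppose the statement holds for some k ≥ 1, so S(k) = 5k/(6(k + 6)).
Then S(k+1) = S(k) + (5/((k + 6)(k + 7))) = (5k/(6(k + 6))) + (5/((k + 6)(k + 7))).
Simplifying, S(k+1) = 5(k + 1)/(6(k + 7)) = 5(k+1)/(6((k+1) + 6)),
which is the closed form with r = k+1.
By induction, the statement is established for all r ≥ 1.

S(r) = 5r/(6(r + 6))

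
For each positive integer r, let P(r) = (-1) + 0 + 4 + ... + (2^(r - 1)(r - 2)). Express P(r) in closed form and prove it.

We claim P(r) = 2^r(r - 3) + 3 for all r ≥ 1.
When r = 1: P(1) = -1, and the closed form gives -1. They agree.
Inductive step: suppose the statement holds for some m ≥ 1, so P(m) = 2^m(m - 3) + 3.
Then P(m+1) = P(m) + (2^m(m - 1)) = (2^m(m - 3) + 3) + (2^m(m - 1)).
Simplifying, P(m+1) = 2^(m + 1)m - 2^(m + 2) + 3 = 2^(m+1)((m+1) - 3) + 3,
which is the closed form with r = m+1.
By induction, the statement is established for all r ≥ 1.

P(r) = 2^r(r - 3) + 3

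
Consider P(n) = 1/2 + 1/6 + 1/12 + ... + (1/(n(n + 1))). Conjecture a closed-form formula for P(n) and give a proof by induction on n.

P(n) = n/(n + 1)

We claim P(n) = n/(n + 1) for all n ≥ 1.
When n = 1: P(1) = 1/2, and the closed form gives 1/2. They agree.
Inductive step: assume the claim holds for n = j, so P(j) = j/(j + 1).
Then P(j+1) = P(j) + (1/((j + 1)(j + 2))) = (j/(j + 1)) + (1/((j + 1)(j + 2))).
Simplifying, P(j+1) = (j + 1)/(j + 2) = (j+1)/((j+1) + 1),
which is the closed form with n = j+1.
Hence, by induction on n, the claim holds for every n ≥ 1.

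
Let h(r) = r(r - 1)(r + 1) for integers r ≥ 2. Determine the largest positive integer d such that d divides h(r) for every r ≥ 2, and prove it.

d = 6

Computing the first values: h(2) = 6 and h(3) = 24; gcd(6, 24) = 6, so d ≤ 6.
We prove 6 | r(r - 1)(r + 1) for all r ≥ 2 by induction on r.
When r = 2: h(2) = 6 = 6·(1), so 6 | h(2).
Suppose the result is true for r = i, i.e. 6 | h(i). Then
h(i+1) − h(i) = i·(i+1)·(i+2) − (i-1)·i·(i+1) = i·(i+1)·[(i+2) − (i-1)] = 3·i·(i+1). The product of 2 consecutive integers is divisible by (2)! = 2, so h(i+1) − h(i) is divisible by 3·2 = 6. By the inductive hypothesis 6 | h(i), hence 6 | h(i+1).
This completes the induction.
Therefore the largest such d is 6.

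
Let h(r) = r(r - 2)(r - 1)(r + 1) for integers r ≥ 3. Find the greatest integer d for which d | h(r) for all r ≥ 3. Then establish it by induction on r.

Computing the first values: h(3) = 24 and h(4) = 120; gcd(24, 120) = 24, so d ≤ 24.
We prove 24 | r(r - 2)(r - 1)(r + 1) for all r ≥ 3 by induction on r.
For the base case r = 3: h(3) = 24 = 24·(1), so 24 | h(3).
Inductive step: assume the claim holds for r = k, i.e. 24 | h(k). Then
h(k+1) − h(k) = (k-1)·k·(k+1)·(k+2) − (k-2)·(k-1)·k·(k+1) = (k-1)·k·(k+1)·[(k+2) − (k-2)] = 4·(k-1)·k·(k+1). The product of 3 consecutive integers is divisible by (3)! = 6, so h(k+1) − h(k) is divisible by 4·6 = 24. By the inductive hypothesis 24 | h(k), hence 24 | h(k+1).
Hence, by induction on r, the claim holds for every r ≥ 3.
Therefore the largest such d is 24.

d = 24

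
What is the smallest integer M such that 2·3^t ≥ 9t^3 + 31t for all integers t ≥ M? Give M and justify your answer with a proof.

At t = 6: 1458 < 2130, so the inequality fails and M ≥ 7. We prove 2·3^t ≥ 9t^3 + 31t for all t ≥ 7.
When t = 7: 2·3^t = 4374 and 9t^3 + 31t = 3304, so 4374 ≥ 3304.
Inductive step: assume the claim holds for t = p, so 2·3^p ≥ 9p^3 + 31p.
Then 2·3^(p + 1) = 3·(2·3^p) ≥ 3·(9p^3 + 31p).
Also, for p ≥ 7 we have 3·(9p^3 + 31p) ≥ 9(p+1)^3 + 31(p+1), since 3·(9p^3 + 31p) − (9(p+1)^3 + 31(p+1)) = 18p^3 - 27p^2 + 35p - 40, which is nonnegative for all p ≥ 7.
Combining, 2·3^(p + 1) ≥ 9(p+1)^3 + 31(p+1).
Hence, by induction on t, the claim holds for every t ≥ 7.
Hence the smallest such M is 7.

M = 7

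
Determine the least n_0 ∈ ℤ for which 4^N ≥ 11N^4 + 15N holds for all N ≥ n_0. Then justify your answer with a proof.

At N = 7: 16384 < 26516, so the inequality fails and n_0 ≥ 8. We prove 4^N ≥ 11N^4 + 15N for all N ≥ 8.
Base case (N = 8): 4^N = 65536 and 11N^4 + 15N = 45176, so 65536 ≥ 45176.
Suppose the result is true for N = i, so 4^i ≥ 11i^4 + 15i.
Then 4^(i + 1) = 4·(4^i) ≥ 4·(11i^4 + 15i).
Also, for i ≥ 8 we have 4·(11i^4 + 15i) ≥ 11(i+1)^4 + 15(i+1), since 4·(11i^4 + 15i) − (11(i+1)^4 + 15(i+1)) = 33i^4 - 44i^3 - 66i^2 + i - 26, which is nonnegative for all i ≥ 8.
Combining, 4^(i + 1) ≥ 11(i+1)^4 + 15(i+1).
By induction, the statement is established for all N ≥ 8.
Hence the smallest such n_0 is 8.

n_0 = 8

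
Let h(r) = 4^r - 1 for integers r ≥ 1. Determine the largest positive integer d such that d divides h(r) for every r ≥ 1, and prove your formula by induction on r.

d = 3

Computing the first values: h(1) = 3 and h(2) = 15; gcd(3, 15) = 3, so d ≤ 3.
We prove 3 | 4^r - 1 for all r ≥ 1 by induction on r.
Base step (r = 1): h(1) = 3 = 3·(1), so 3 | h(1).
Inductive step: assume the claim holds for r = m, i.e. 3 | h(m). Then
4^{m+1} − 1^{m+1} = 4·4^m − 1·1^m = 4·(4^m − 1^m) + (3)·1^m. The first term is divisible by 3 by the inductive hypothesis, and the second term (3)·1^m is divisible by 3 since 3 | 3. Hence 3 | h(m+1).
This completes the induction.
Therefore the largest such d is 3.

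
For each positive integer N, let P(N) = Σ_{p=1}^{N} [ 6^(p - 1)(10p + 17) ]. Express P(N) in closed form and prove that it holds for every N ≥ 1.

We claim P(N) = 6^N(2N + 3) - 3 for all N ≥ 1.
Base step (N = 1): P(1) = 27, and the closed form gives 27. They agree.
Inductive step: suppose the statement holds for some p ≥ 1, so P(p) = 6^p(2p + 3) - 3.
Then P(p+1) = P(p) + (6^p(10p + 27)) = (6^p(2p + 3) - 3) + (6^p(10p + 27)).
Simplifying, P(p+1) = 12·6^p·p + 30·6^p - 3 = 6^(p+1)(2(p+1) + 3) - 3,
which is the closed form with N = p+1.
By induction, the statement is established for all N ≥ 1.

P(N) = 6^N(2N + 3) - 3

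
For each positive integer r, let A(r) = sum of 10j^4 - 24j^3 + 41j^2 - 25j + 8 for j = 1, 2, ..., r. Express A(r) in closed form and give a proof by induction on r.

We claim A(r) = r(2r^4 - r^3 + 5r^2 + 2r + 2) for all r ≥ 1.
Base case (r = 1): A(1) = 10, and the closed form gives 10. They agree.
Inductive step: assume the claim holds for r = j, so A(j) = j(2j^4 - j^3 + 5j^2 + 2j + 2).
Then A(j+1) = A(j) + (10j^4 + 16j^3 + 29j^2 + 25j + 10) = (j(2j^4 - j^3 + 5j^2 + 2j + 2)) + (10j^4 + 16j^3 + 29j^2 + 25j + 10).
Simplifying, A(j+1) = (j + 1)(2j^4 + 7j^3 + 14j^2 + 17j + 10) = (j+1)(2(j+1)^4 - (j+1)^3 + 5(j+1)^2 + 2(j+1) + 2),
which is the closed form with r = j+1.
By induction, the statement is established for all r ≥ 1.

A(r) = r(2r^4 - r^3 + 5r^2 + 2r + 2)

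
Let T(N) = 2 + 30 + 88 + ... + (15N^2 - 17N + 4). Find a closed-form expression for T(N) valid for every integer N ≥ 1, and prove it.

We claim T(N) = N(5N^2 - N - 2) for all N ≥ 1.
When N = 1: T(1) = 2, and the closed form gives 2. They agree.
For the inductive step, assume it holds for an arbitrary r ≥ 1, so T(r) = r(5r^2 - r - 2).
Then T(r+1) = T(r) + (15r^2 + 13r + 2) = (r(5r^2 - r - 2)) + (15r^2 + 13r + 2).
Simplifying, T(r+1) = (r + 1)(5r^2 + 9r + 2) = (r+1)(5(r+1)^2 - (r+1) - 2),
which is the closed form with N = r+1.
By induction, the statement is established for all N ≥ 1.

T(N) = N(5N^2 - N - 2)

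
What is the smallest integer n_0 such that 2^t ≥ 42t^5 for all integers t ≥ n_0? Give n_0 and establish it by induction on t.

At t = 29: 536870912 < 861468258, so the inequality fails and n_0 ≥ 30. We prove 2^t ≥ 42t^5 for all t ≥ 30.
For the base case t = 30: 2^t = 1073741824 and 42t^5 = 1020600000, so 1073741824 ≥ 1020600000.
For the inductive step, assume it holds for an arbitrary j ≥ 30, so 2^j ≥ 42j^5.
Then 2^(j + 1) = 2·(2^j) ≥ 2·(42j^5).
Also, for j ≥ 30 we have 2·(42j^5) ≥ 42(j+1)^5, since 2 ≥ (1 + 1/j)^5 for all j ≥ 30.
Combining, 2^(j + 1) ≥ 42(j+1)^5.
By induction, the statement is established for all t ≥ 30.
Hence the smallest such n_0 is 30.

n_0 = 30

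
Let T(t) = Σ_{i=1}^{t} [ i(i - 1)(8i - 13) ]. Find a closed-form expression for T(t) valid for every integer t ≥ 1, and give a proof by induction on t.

T(t) = t(t - 1)(t + 1)(2t - 3)

We claim T(t) = t(t - 1)(t + 1)(2t - 3) for all t ≥ 1.
Base case (t = 1): T(1) = 0, and the closed form gives 0. They agree.
Suppose the result is true for t = i, so T(i) = i(2i^3 - 3i^2 - 2i + 3).
Then T(i+1) = T(i) + (i(i + 1)(8i - 5)) = (i(2i^3 - 3i^2 - 2i + 3)) + (i(i + 1)(8i - 5)).
Simplifying, T(i+1) = i(i + 1)(i + 2)(2i - 1) = (i+1)((i+1) - 1)((i+1) + 1)(2(i+1) - 3),
which is the closed form with t = i+1.
By induction, the statement is established for all t ≥ 1.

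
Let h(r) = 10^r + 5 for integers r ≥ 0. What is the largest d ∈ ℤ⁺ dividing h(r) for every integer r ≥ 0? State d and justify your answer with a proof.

Computing the first values: h(0) = 6 and h(1) = 15; gcd(6, 15) = 3, so d ≤ 3.
We prove 3 | 10^r + 5 for all r ≥ 0 by induction on r.
Base step (r = 0): h(0) = 6 = 3·(2), so 3 | h(0).
For the inductive step, assume it holds for an arbitrary i ≥ 0, i.e. 3 | h(i). Then
h(i+1) = 10^(i+1) + 5 = 10·(10^i + 5) - 45 = 10·h(i) - 45. The first term is divisible by 3 by the inductive hypothesis, and -45 is divisible by 3. Hence 3 | h(i+1).
By induction, the statement is established for all r ≥ 0.
Therefore the largest such d is 3.

d = 3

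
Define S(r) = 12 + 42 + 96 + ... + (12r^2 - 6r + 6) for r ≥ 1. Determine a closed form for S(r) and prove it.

S(r) = r(4r^2 + 3r + 5)

We claim S(r) = r(4r^2 + 3r + 5) for all r ≥ 1.
When r = 1: S(1) = 12, and the closed form gives 12. They agree.
For the inductive step, assume it holds for an arbitrary i ≥ 1, so S(i) = i(4i^2 + 3i + 5).
Then S(i+1) = S(i) + (-6i + 12(i + 1)^2) = (i(4i^2 + 3i + 5)) + (-6i + 12(i + 1)^2).
Simplifying, S(i+1) = (i + 1)(4i^2 + 11i + 12) = (i+1)(4(i+1)^2 + 3(i+1) + 5),
which is the closed form with r = i+1.
This completes the induction.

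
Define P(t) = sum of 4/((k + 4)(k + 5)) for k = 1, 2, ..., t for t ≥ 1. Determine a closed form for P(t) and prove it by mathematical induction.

P(t) = 4t/(5(t + 5))

We claim P(t) = 4t/(5(t + 5)) for all t ≥ 1.
Base case (t = 1): P(1) = 2/15, and the closed form gives 2/15. They agree.
Inductive step: assume the claim holds for t = k, so P(k) = 4k/(5(k + 5)).
Then P(k+1) = P(k) + (4/((k + 5)(k + 6))) = (4k/(5(k + 5))) + (4/((k + 5)(k + 6))).
Simplifying, P(k+1) = 4(k + 1)/(5(k + 6)) = 4(k+1)/(5((k+1) + 5)),
which is the closed form with t = k+1.
By the principle of mathematical induction, the result holds for all t ≥ 1.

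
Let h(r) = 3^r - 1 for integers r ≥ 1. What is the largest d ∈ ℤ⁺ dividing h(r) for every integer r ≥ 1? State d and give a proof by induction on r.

Computing the first values: h(1) = 2 and h(2) = 8; gcd(2, 8) = 2, so d ≤ 2.
We prove 2 | 3^r - 1 for all r ≥ 1 by induction on r.
When r = 1: h(1) = 2 = 2·(1), so 2 | h(1).
For the inductive step, assume it holds for an arbitrary i ≥ 1, i.e. 2 | h(i). Then
3^{i+1} − 1^{i+1} = 3·3^i − 1·1^i = 3·(3^i − 1^i) + (2)·1^i. The first term is divisible by 2 by the inductive hypothesis, and the second term (2)·1^i is divisible by 2 since 2 | 2. Hence 2 | h(i+1).
Hence, by induction on r, the claim holds for every r ≥ 1.
Therefore the largest such d is 2.

d = 2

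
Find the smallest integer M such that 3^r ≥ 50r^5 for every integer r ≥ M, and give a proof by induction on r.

M = 17

At r = 16: 43046721 < 52428800, so the inequality fails and M ≥ 17. We prove 3^r ≥ 50r^5 for all r ≥ 17.
When r = 17: 3^r = 129140163 and 50r^5 = 70992850, so 129140163 ≥ 70992850.
Inductive step: suppose the statement holds for some m ≥ 17, so 3^m ≥ 50m^5.
Then 3^(m + 1) = 3·(3^m) ≥ 3·(50m^5).
Also, for m ≥ 17 we have 3·(50m^5) ≥ 50(m+1)^5, since 3 ≥ (1 + 1/m)^5 for all m ≥ 17.
Combining, 3^(m + 1) ≥ 50(m+1)^5.
Hence, by induction on r, the claim holds for every r ≥ 17.
Hence the smallest such M is 17.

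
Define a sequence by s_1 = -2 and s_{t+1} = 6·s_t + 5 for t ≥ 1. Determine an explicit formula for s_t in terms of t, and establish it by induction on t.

Computing the first terms: s_1 = -2, s_2 = -7, s_3 = -37. This suggests s_t = -6^(t - 1) - 1.
Base step (t = 1): the formula gives -2 = -2 = s_1.
For the inductive step, assume it holds for an arbitrary j ≥ 1, so s_j = -6^(j - 1) - 1.
Then s_{j+1} = 6·s_j + 5 = 6·(-6^(j - 1) - 1) + 5 = -6^j - 1 = -6^((j+1) - 1) - 1,
which is the claimed formula at t = j+1.
By induction, the statement is established for all t ≥ 1.

s_t = -6^(t - 1) - 1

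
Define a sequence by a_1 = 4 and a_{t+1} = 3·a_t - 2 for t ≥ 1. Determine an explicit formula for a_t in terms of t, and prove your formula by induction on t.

a_t = 3^t + 1

Computing the first terms: a_1 = 4, a_2 = 10, a_3 = 28. This suggests a_t = 3^t + 1.
Base step (t = 1): the formula gives 4 = 4 = a_1.
Inductive step: suppose the statement holds for some j ≥ 1, so a_j = 3^j + 1.
Then a_{j+1} = 3·a_j - 2 = 3·(3^j + 1) - 2 = 3^(j + 1) + 1,
which is the claimed formula at t = j+1.
By the principle of mathematical induction, the result holds for all t ≥ 1.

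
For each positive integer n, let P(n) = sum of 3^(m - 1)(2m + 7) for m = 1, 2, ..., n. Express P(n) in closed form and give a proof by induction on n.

We claim P(n) = 3^n(n + 3) - 3 for all n ≥ 1.
When n = 1: P(1) = 9, and the closed form gives 9. They agree.
For the inductive step, assume it holds for an arbitrary m ≥ 1, so P(m) = 3^m(m + 3) - 3.
Then P(m+1) = P(m) + (3^m(2m + 9)) = (3^m(m + 3) - 3) + (3^m(2m + 9)).
Simplifying, P(m+1) = 3·3^m·m + 12·3^m - 3 = 3^(m+1)((m+1) + 3) - 3,
which is the closed form with n = m+1.
By the principle of mathematical induction, the result holds for all n ≥ 1.

P(n) = 3^n(n + 3) - 3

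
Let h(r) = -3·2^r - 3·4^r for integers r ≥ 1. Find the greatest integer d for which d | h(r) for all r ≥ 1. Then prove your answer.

Computing the first values: h(1) = -18 and h(2) = -60; gcd(-18, -60) = 6, so d ≤ 6.
We prove 6 | -3·2^r - 3·4^r for all r ≥ 1 by induction on r.
When r = 1: h(1) = -18 = 6·(-3), so 6 | h(1).
Inductive step: assume the claim holds for r = k, i.e. 6 | h(k). Then
h(k+1) − 4·h(k) = (-3·2^(k+1) - 3·4^(k+1)) − 4·(-3·2^k - 3·4^k) = (-3)·2^k·(2 − 4) = (6)·2^k. Since 6 | h(k) by the inductive hypothesis, 6 | 4·h(k); and 6 | 6 since 6 = 6·1. Therefore 6 | h(k+1).
By the principle of mathematical induction, the result holds for all r ≥ 1.
Therefore the largest such d is 6.

d = 6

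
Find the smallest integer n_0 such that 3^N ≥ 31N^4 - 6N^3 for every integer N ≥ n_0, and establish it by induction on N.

At N = 12: 531441 < 632448, so the inequality fails and n_0 ≥ 13. We prove 3^N ≥ 31N^4 - 6N^3 for all N ≥ 13.
Base case (N = 13): 3^N = 1594323 and 31N^4 - 6N^3 = 872209, so 1594323 ≥ 872209.
For the inductive step, assume it holds for an arbitrary r ≥ 13, so 3^r ≥ 31r^4 - 6r^3.
Then 3^(r + 1) = 3·(3^r) ≥ 3·(31r^4 - 6r^3).
Also, for r ≥ 13 we have 3·(31r^4 - 6r^3) ≥ 31(r+1)^4 - 6(r+1)^3, since 3·(31r^4 - 6r^3) − (31(r+1)^4 - 6(r+1)^3) = 62r^4 - 136r^3 - 168r^2 - 106r - 25, which is nonnegative for all r ≥ 13.
Combining, 3^(r + 1) ≥ 31(r+1)^4 - 6(r+1)^3.
Hence, by induction on N, the claim holds for every N ≥ 13.
Hence the smallest such n_0 is 13.

n_0 = 13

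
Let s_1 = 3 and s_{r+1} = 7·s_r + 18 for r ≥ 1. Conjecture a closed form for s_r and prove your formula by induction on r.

s_r = 6·7^(r - 1) - 3

Computing the first terms: s_1 = 3, s_2 = 39, s_3 = 291. This suggests s_r = 6·7^(r - 1) - 3.
When r = 1: the formula gives 3 = 3 = s_1.
Inductive step: suppose the statement holds for some k ≥ 1, so s_k = 6·7^(k - 1) - 3.
Then s_{k+1} = 7·s_k + 18 = 7·(6·7^(k - 1) - 3) + 18 = 6·7^k - 3 = 6·7^((k+1) - 1) - 3,
which is the claimed formula at r = k+1.
By the principle of mathematical induction, the result holds for all r ≥ 1.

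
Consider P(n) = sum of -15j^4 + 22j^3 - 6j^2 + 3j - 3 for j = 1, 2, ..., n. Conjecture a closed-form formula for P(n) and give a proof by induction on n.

P(n) = -n(3n^4 + 2n^3 - 4n^2 - 4n + 2)

We claim P(n) = -n(3n^4 + 2n^3 - 4n^2 - 4n + 2) for all n ≥ 1.
Base case (n = 1): P(1) = 1, and the closed form gives 1. They agree.
Inductive step: suppose the statement holds for some j ≥ 1, so P(j) = j(-3j^4 - 2j^3 + 4j^2 + 4j - 2).
Then P(j+1) = P(j) + (-15j^4 - 38j^3 - 30j^2 - 3j + 1) = (j(-3j^4 - 2j^3 + 4j^2 + 4j - 2)) + (-15j^4 - 38j^3 - 30j^2 - 3j + 1).
Simplifying, P(j+1) = -(j + 1)(3j^4 + 14j^3 + 20j^2 + 6j - 1) = -(j+1)(3(j+1)^4 + 2(j+1)^3 - 4(j+1)^2 - 4(j+1) + 2),
which is the closed form with n = j+1.
This completes the induction.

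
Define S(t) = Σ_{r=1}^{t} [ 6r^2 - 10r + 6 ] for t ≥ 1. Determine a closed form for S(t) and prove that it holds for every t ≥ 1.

We claim S(t) = 2t(t^2 - t + 1) for all t ≥ 1.
For the base case t = 1: S(1) = 2, and the closed form gives 2. They agree.
For the inductive step, assume it holds for an arbitrary r ≥ 1, so S(r) = 2r(r^2 - r + 1).
Then S(r+1) = S(r) + (6r^2 + 2r + 2) = (2r(r^2 - r + 1)) + (6r^2 + 2r + 2).
Simplifying, S(r+1) = 2(r + 1)(r^2 + r + 1) = 2(r+1)((r+1)^2 - (r+1) + 1),
which is the closed form with t = r+1.
By induction, the statement is established for all t ≥ 1.

S(t) = 2t(t^2 - t + 1)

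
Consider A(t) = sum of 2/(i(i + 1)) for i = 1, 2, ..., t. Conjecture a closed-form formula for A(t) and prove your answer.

A(t) = 2t/(t + 1)

We claim A(t) = 2t/(t + 1) for all t ≥ 1.
When t = 1: A(1) = 1, and the closed form gives 1. They agree.
Inductive step: assume the claim holds for t = i, so A(i) = 2i/(i + 1).
Then A(i+1) = A(i) + (2/((i + 1)(i + 2))) = (2i/(i + 1)) + (2/((i + 1)(i + 2))).
Simplifying, A(i+1) = 2(i + 1)/(i + 2) = 2(i+1)/((i+1) + 1),
which is the closed form with t = i+1.
By induction, the statement is established for all t ≥ 1.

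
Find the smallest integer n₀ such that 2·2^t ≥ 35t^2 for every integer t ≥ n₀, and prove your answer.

n₀ = 12

At t = 11: 4096 < 4235, so the inequality fails and n₀ ≥ 12. We prove 2·2^t ≥ 35t^2 for all t ≥ 12.
Base step (t = 12): 2·2^t = 8192 and 35t^2 = 5040, so 8192 ≥ 5040.
Inductive step: assume the claim holds for t = k, so 2·2^k ≥ 35k^2.
Then 2·2^(k + 1) = 2·(2·2^k) ≥ 2·(35k^2).
Also, for k ≥ 12 we have 2·(35k^2) ≥ 35(k+1)^2, since 2 ≥ (1 + 1/k)^2 for all k ≥ 12.
Combining, 2·2^(k + 1) ≥ 35(k+1)^2.
By the principle of mathematical induction, the result holds for all t ≥ 12.
Hence the smallest such n₀ is 12.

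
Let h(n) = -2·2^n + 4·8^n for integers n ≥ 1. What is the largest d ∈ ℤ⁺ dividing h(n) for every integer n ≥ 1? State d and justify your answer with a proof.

Computing the first values: h(1) = 28 and h(2) = 248; gcd(28, 248) = 4, so d ≤ 4.
We prove 4 | -2·2^n + 4·8^n for all n ≥ 1 by induction on n.
When n = 1: h(1) = 28 = 4·(7), so 4 | h(1).
Inductive step: suppose the statement holds for some m ≥ 1, i.e. 4 | h(m). Then
h(m+1) − 8·h(m) = (-2·2^(m+1) + 4·8^(m+1)) − 8·(-2·2^m + 4·8^m) = (-2)·2^m·(2 − 8) = (12)·2^m. Since 4 | h(m) by the inductive hypothesis, 4 | 8·h(m); and 4 | 12 since 12 = 4·3. Therefore 4 | h(m+1).
By the principle of mathematical induction, the result holds for all n ≥ 1.
Therefore the largest such d is 4.

d = 4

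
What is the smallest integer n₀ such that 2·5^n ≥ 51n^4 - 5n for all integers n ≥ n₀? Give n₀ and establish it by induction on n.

At n = 6: 31250 < 66066, so the inequality fails and n₀ ≥ 7. We prove 2·5^n ≥ 51n^4 - 5n for all n ≥ 7.
For the base case n = 7: 2·5^n = 156250 and 51n^4 - 5n = 122416, so 156250 ≥ 122416.
Inductive step: suppose the statement holds for some p ≥ 7, so 2·5^p ≥ 51p^4 - 5p.
Then 2·5^(p + 1) = 5·(2·5^p) ≥ 5·(51p^4 - 5p).
Also, for p ≥ 7 we have 5·(51p^4 - 5p) ≥ 51(p+1)^4 - 5(p+1), since 5·(51p^4 - 5p) − (51(p+1)^4 - 5(p+1)) = 204p^4 - 204p^3 - 306p^2 - 224p - 46, which is nonnegative for all p ≥ 7.
Combining, 2·5^(p + 1) ≥ 51(p+1)^4 - 5(p+1).
By the principle of mathematical induction, the result holds for all n ≥ 7.
Hence the smallest such n₀ is 7.

n₀ = 7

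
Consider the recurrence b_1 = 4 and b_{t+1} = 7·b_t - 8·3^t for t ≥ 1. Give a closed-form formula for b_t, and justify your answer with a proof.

Computing the first terms: b_1 = 4, b_2 = 4, b_3 = -44. This suggests b_t = 2·3^t - 2·7^(t - 1).
Base case (t = 1): the formula gives 4 = 4 = b_1.
Inductive step: suppose the statement holds for some j ≥ 1, so b_j = 2·3^j - 2·7^(j - 1).
Then b_{j+1} = 7·b_j - 8·3^j = 7·(2·3^j - 2·7^(j - 1)) - 8·3^j = 2·3^(j + 1) - 2·7^j = 2·3^(j+1) - 2·7^((j+1) - 1),
which is the claimed formula at t = j+1.
By induction, the statement is established for all t ≥ 1.

b_t = 2·3^t - 2·7^(t - 1)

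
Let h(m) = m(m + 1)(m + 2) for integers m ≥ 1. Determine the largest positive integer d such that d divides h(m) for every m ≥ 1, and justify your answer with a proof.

Computing the first values: h(1) = 6 and h(2) = 24; gcd(6, 24) = 6, so d ≤ 6.
We prove 6 | m(m + 1)(m + 2) for all m ≥ 1 by induction on m.
When m = 1: h(1) = 6 = 6·(1), so 6 | h(1).
Suppose the result is true for m = r, i.e. 6 | h(r). Then
h(r+1) − h(r) = (r+1)·(r+2)·(r+3) − r·(r+1)·(r+2) = (r+1)·(r+2)·[(r+3) − r] = 3·(r+1)·(r+2). The product of 2 consecutive integers is divisible by (2)! = 2, so h(r+1) − h(r) is divisible by 3·2 = 6. By the inductive hypothesis 6 | h(r), hence 6 | h(r+1).
By induction, the statement is established for all m ≥ 1.
Therefore the largest such d is 6.

d = 6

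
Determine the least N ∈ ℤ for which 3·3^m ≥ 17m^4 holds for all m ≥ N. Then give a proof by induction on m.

At m = 9: 59049 < 111537, so the inequality fails and N ≥ 10. We prove 3·3^m ≥ 17m^4 for all m ≥ 10.
When m = 10: 3·3^m = 177147 and 17m^4 = 170000, so 177147 ≥ 170000.
Suppose the result is true for m = i, so 3·3^i ≥ 17i^4.
Then 3·3^(i + 1) = 3·(3·3^i) ≥ 3·(17i^4).
Also, for i ≥ 10 we have 3·(17i^4) ≥ 17(i+1)^4, since 3 ≥ (1 + 1/i)^4 for all i ≥ 10.
Combining, 3·3^(i + 1) ≥ 17(i+1)^4.
This completes the induction.
Hence the smallest such N is 10.

N = 10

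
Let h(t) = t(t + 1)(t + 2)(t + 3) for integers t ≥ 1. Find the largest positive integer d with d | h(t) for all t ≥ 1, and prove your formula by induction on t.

Computing the first values: h(1) = 24 and h(2) = 120; gcd(24, 120) = 24, so d ≤ 24.
We prove 24 | t(t + 1)(t + 2)(t + 3) for all t ≥ 1 by induction on t.
When t = 1: h(1) = 24 = 24·(1), so 24 | h(1).
Inductive step: suppose the statement holds for some m ≥ 1, i.e. 24 | h(m). Then
h(m+1) − h(m) = (m+1)·(m+2)·(m+3)·(m+4) − m·(m+1)·(m+2)·(m+3) = (m+1)·(m+2)·(m+3)·[(m+4) − m] = 4·(m+1)·(m+2)·(m+3). The product of 3 consecutive integers is divisible by (3)! = 6, so h(m+1) − h(m) is divisible by 4·6 = 24. By the inductive hypothesis 24 | h(m), hence 24 | h(m+1).
Hence, by induction on t, the claim holds for every t ≥ 1.
Therefore the largest such d is 24.

d = 24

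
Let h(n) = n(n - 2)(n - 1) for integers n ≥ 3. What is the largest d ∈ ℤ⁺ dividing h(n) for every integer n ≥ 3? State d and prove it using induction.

Computing the first values: h(3) = 6 and h(4) = 24; gcd(6, 24) = 6, so d ≤ 6.
We prove 6 | n(n - 2)(n - 1) for all n ≥ 3 by induction on n.
For the base case n = 3: h(3) = 6 = 6·(1), so 6 | h(3).
Inductive step: suppose the statement holds for some i ≥ 3, i.e. 6 | h(i). Then
h(i+1) − h(i) = (i-1)·i·(i+1) − (i-2)·(i-1)·i = (i-1)·i·[(i+1) − (i-2)] = 3·(i-1)·i. The product of 2 consecutive integers is divisible by (2)! = 2, so h(i+1) − h(i) is divisible by 3·2 = 6. By the inductive hypothesis 6 | h(i), hence 6 | h(i+1).
This completes the induction.
Therefore the largest such d is 6.

d = 6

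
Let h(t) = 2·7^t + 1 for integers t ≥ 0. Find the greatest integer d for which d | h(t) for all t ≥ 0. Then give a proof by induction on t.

Computing the first values: h(0) = 3 and h(1) = 15; gcd(3, 15) = 3, so d ≤ 3.
We prove 3 | 2·7^t + 1 for all t ≥ 0 by induction on t.
For the base case t = 0: h(0) = 3 = 3·(1), so 3 | h(0).
For the inductive step, assume it holds for an arbitrary k ≥ 0, i.e. 3 | h(k). Then
h(k+1) = 2·7^(k+1) + 1 = 7·(2·7^k + 1) - 6 = 7·h(k) - 6. The first term is divisible by 3 by the inductive hypothesis, and -6 is divisible by 3. Hence 3 | h(k+1).
By the principle of mathematical induction, the result holds for all t ≥ 0.
Therefore the largest such d is 3.

d = 3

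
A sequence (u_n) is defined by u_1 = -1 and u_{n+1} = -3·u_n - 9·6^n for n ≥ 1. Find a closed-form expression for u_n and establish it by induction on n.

u_n = 5(-3)^(n - 1) - 6^n

Computing the first terms: u_1 = -1, u_2 = -51, u_3 = -171. This suggests u_n = 5(-3)^(n - 1) - 6^n.
Base step (n = 1): the formula gives -1 = -1 = u_1.
Inductive step: suppose the statement holds for some k ≥ 1, so u_k = 5(-3)^(k - 1) - 6^k.
Then u_{k+1} = -3·u_k - 9·6^k = -3·(5(-3)^(k - 1) - 6^k) - 9·6^k = 5(-3)^k - 6^(k + 1) = 5(-3)^((k+1) - 1) - 6^(k+1),
which is the claimed formula at n = k+1.
Hence, by induction on n, the claim holds for every n ≥ 1.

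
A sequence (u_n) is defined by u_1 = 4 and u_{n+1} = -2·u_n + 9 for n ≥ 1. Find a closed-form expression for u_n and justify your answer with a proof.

Computing the first terms: u_1 = 4, u_2 = 1, u_3 = 7. This suggests u_n = (-2)^(n - 1) + 3.
When n = 1: the formula gives 4 = 4 = u_1.
For the inductive step, assume it holds for an arbitrary r ≥ 1, so u_r = (-2)^(r - 1) + 3.
Then u_{r+1} = -2·u_r + 9 = -2·((-2)^(r - 1) + 3) + 9 = (-2)^r + 3 = (-2)^((r+1) - 1) + 3,
which is the claimed formula at n = r+1.
This completes the induction.

u_n = (-2)^(n - 1) + 3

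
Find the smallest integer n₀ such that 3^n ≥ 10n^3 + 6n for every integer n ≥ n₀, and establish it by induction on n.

n₀ = 8

At n = 7: 2187 < 3472, so the inequality fails and n₀ ≥ 8. We prove 3^n ≥ 10n^3 + 6n for all n ≥ 8.
Base case (n = 8): 3^n = 6561 and 10n^3 + 6n = 5168, so 6561 ≥ 5168.
Suppose the result is true for n = r, so 3^r ≥ 10r^3 + 6r.
Then 3^(r + 1) = 3·(3^r) ≥ 3·(10r^3 + 6r).
Also, for r ≥ 8 we have 3·(10r^3 + 6r) ≥ 10(r+1)^3 + 6(r+1), since 3·(10r^3 + 6r) − (10(r+1)^3 + 6(r+1)) = 20r^3 - 30r^2 - 18r - 16, which is nonnegative for all r ≥ 8.
Combining, 3^(r + 1) ≥ 10(r+1)^3 + 6(r+1).
By induction, the statement is established for all n ≥ 8.
Hence the smallest such n₀ is 8.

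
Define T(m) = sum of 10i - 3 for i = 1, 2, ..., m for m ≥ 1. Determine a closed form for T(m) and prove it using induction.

We claim T(m) = m(5m + 2) for all m ≥ 1.
Base case (m = 1): T(1) = 7, and the closed form gives 7. They agree.
Inductive step: suppose the statement holds for some i ≥ 1, so T(i) = i(5i + 2).
Then T(i+1) = T(i) + (10i + 7) = (i(5i + 2)) + (10i + 7).
Simplifying, T(i+1) = (i + 1)(5i + 7) = (i+1)(5(i+1) + 2),
which is the closed form with m = i+1.
Hence, by induction on m, the claim holds for every m ≥ 1.

T(m) = m(5m + 2)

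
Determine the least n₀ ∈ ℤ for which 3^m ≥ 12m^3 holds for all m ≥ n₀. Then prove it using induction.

n₀ = 8

At m = 7: 2187 < 4116, so the inequality fails and n₀ ≥ 8. We prove 3^m ≥ 12m^3 for all m ≥ 8.
For the base case m = 8: 3^m = 6561 and 12m^3 = 6144, so 6561 ≥ 6144.
For the inductive step, assume it holds for an arbitrary p ≥ 8, so 3^p ≥ 12p^3.
Then 3^(p + 1) = 3·(3^p) ≥ 3·(12p^3).
Also, for p ≥ 8 we have 3·(12p^3) ≥ 12(p+1)^3, since 3 ≥ (1 + 1/p)^3 for all p ≥ 8.
Combining, 3^(p + 1) ≥ 12(p+1)^3.
By the principle of mathematical induction, the result holds for all m ≥ 8.
Hence the smallest such n₀ is 8.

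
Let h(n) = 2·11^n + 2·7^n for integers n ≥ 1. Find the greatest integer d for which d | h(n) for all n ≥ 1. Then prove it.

Computing the first values: h(1) = 36 and h(2) = 340; gcd(36, 340) = 4, so d ≤ 4.
We prove 4 | 2·11^n + 2·7^n for all n ≥ 1 by induction on n.
For the base case n = 1: h(1) = 36 = 4·(9), so 4 | h(1).
Inductive step: suppose the statement holds for some m ≥ 1, i.e. 4 | h(m). Then
h(m+1) − 11·h(m) = (2·11^(m+1) + 2·7^(m+1)) − 11·(2·11^m + 2·7^m) = (2)·7^m·(7 − 11) = (-8)·7^m. Since 4 | h(m) by the inductive hypothesis, 4 | 11·h(m); and 4 | -8 since -8 = 4·-2. Therefore 4 | h(m+1).
This completes the induction.
Therefore the largest such d is 4.

d = 4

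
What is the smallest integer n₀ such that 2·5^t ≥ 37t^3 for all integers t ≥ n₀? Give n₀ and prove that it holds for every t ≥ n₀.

n₀ = 5

At t = 4: 1250 < 2368, so the inequality fails and n₀ ≥ 5. We prove 2·5^t ≥ 37t^3 for all t ≥ 5.
Base step (t = 5): 2·5^t = 6250 and 37t^3 = 4625, so 6250 ≥ 4625.
Inductive step: assume the claim holds for t = i, so 2·5^i ≥ 37i^3.
Then 2·5^(i + 1) = 5·(2·5^i) ≥ 5·(37i^3).
Also, for i ≥ 5 we have 5·(37i^3) ≥ 37(i+1)^3, since 5 ≥ (1 + 1/i)^3 for all i ≥ 5.
Combining, 2·5^(i + 1) ≥ 37(i+1)^3.
By the principle of mathematical induction, the result holds for all t ≥ 5.
Hence the smallest such n₀ is 5.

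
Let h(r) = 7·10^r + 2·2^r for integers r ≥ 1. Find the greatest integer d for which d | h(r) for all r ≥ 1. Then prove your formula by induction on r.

d = 2

Computing the first values: h(1) = 74 and h(2) = 708; gcd(74, 708) = 2, so d ≤ 2.
We prove 2 | 7·10^r + 2·2^r for all r ≥ 1 by induction on r.
For the base case r = 1: h(1) = 74 = 2·(37), so 2 | h(1).
Suppose the result is true for r = m, i.e. 2 | h(m). Then
h(m+1) − 10·h(m) = (7·10^(m+1) + 2·2^(m+1)) − 10·(7·10^m + 2·2^m) = (2)·2^m·(2 − 10) = (-16)·2^m. Since 2 | h(m) by the inductive hypothesis, 2 | 10·h(m); and 2 | -16 since -16 = 2·-8. Therefore 2 | h(m+1).
Hence, by induction on r, the claim holds for every r ≥ 1.
Therefore the largest such d is 2.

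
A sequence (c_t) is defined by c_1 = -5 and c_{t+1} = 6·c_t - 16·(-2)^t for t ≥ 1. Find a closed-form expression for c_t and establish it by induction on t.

Computing the first terms: c_1 = -5, c_2 = 2, c_3 = -52. This suggests c_t = -(-2)^(t + 1) - 6^(t - 1).
Base case (t = 1): the formula gives -5 = -5 = c_1.
For the inductive step, assume it holds for an arbitrary k ≥ 1, so c_k = -(-2)^(k + 1) - 6^(k - 1).
Then c_{k+1} = 6·c_k - 16·(-2)^k = 6·(-(-2)^(k + 1) - 6^(k - 1)) - 16·(-2)^k = -(-2)^(k + 2) - 6^k = -(-2)^((k+1) + 1) - 6^((k+1) - 1),
which is the claimed formula at t = k+1.
This completes the induction.

c_t = -(-2)^(t + 1) - 6^(t - 1)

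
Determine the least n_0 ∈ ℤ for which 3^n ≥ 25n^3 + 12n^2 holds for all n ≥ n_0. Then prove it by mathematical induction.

n_0 = 9

At n = 8: 6561 < 13568, so the inequality fails and n_0 ≥ 9. We prove 3^n ≥ 25n^3 + 12n^2 for all n ≥ 9.
When n = 9: 3^n = 19683 and 25n^3 + 12n^2 = 19197, so 19683 ≥ 19197.
Inductive step: suppose the statement holds for some j ≥ 9, so 3^j ≥ 25j^3 + 12j^2.
Then 3^(j + 1) = 3·(3^j) ≥ 3·(25j^3 + 12j^2).
Also, for j ≥ 9 we have 3·(25j^3 + 12j^2) ≥ 25(j+1)^3 + 12(j+1)^2, since 3·(25j^3 + 12j^2) − (25(j+1)^3 + 12(j+1)^2) = 50j^3 - 51j^2 - 99j - 37, which is nonnegative for all j ≥ 9.
Combining, 3^(j + 1) ≥ 25(j+1)^3 + 12(j+1)^2.
This completes the induction.
Hence the smallest such n_0 is 9.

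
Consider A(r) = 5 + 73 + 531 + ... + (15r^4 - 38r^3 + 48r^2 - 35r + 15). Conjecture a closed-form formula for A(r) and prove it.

A(r) = r(3r^4 - 2r^3 + 2r^2 - 3r + 5)

We claim A(r) = r(3r^4 - 2r^3 + 2r^2 - 3r + 5) for all r ≥ 1.
Base step (r = 1): A(1) = 5, and the closed form gives 5. They agree.
Suppose the result is true for r = m, so A(m) = m(3m^4 - 2m^3 + 2m^2 - 3m + 5).
Then A(m+1) = A(m) + (15m^4 + 22m^3 + 24m^2 + 7m + 5) = (m(3m^4 - 2m^3 + 2m^2 - 3m + 5)) + (15m^4 + 22m^3 + 24m^2 + 7m + 5).
Simplifying, A(m+1) = (m + 1)(3m^4 + 10m^3 + 14m^2 + 7m + 5) = (m+1)(3(m+1)^4 - 2(m+1)^3 + 2(m+1)^2 - 3(m+1) + 5),
which is the closed form with r = m+1.
By induction, the statement is established for all r ≥ 1.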